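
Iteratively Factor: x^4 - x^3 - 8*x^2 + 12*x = (x - 2)*(x^3 + x^2 - 6*x) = (x - 2)*(x + 3)*(x^2 - 2*x) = (x - 2)^2*(x + 3)*(x)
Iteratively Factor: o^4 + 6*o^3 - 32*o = (o - 2)*(o^3 + 8*o^2 + 16*o) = (o - 2)*(o + 4)*(o^2 + 4*o) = o*(o - 2)*(o + 4)*(o + 4)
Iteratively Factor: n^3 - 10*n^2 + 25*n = (n)*(n^2 - 10*n + 25) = n*(n - 5)*(n - 5)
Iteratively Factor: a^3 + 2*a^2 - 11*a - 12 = (a - 3)*(a^2 + 5*a + 4) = (a - 3)*(a + 1)*(a + 4)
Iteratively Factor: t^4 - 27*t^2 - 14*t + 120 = (t + 4)*(t^3 - 4*t^2 - 11*t + 30) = (t - 2)*(t + 4)*(t^2 - 2*t - 15) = (t - 5)*(t - 2)*(t + 4)*(t + 3)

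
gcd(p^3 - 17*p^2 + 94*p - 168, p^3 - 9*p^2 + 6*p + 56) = p^2 - 11*p + 28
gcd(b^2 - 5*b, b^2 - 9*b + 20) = b - 5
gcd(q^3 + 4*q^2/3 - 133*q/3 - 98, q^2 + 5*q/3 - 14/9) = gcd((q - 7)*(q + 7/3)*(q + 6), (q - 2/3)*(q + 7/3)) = q + 7/3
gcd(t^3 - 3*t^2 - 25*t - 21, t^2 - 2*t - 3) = t + 1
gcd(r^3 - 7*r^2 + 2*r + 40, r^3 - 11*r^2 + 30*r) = r - 5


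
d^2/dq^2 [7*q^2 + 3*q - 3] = 14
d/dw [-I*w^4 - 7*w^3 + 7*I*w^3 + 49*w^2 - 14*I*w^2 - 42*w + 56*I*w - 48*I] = -4*I*w^3 + w^2*(-21 + 21*I) + w*(98 - 28*I) - 42 + 56*I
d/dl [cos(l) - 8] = -sin(l)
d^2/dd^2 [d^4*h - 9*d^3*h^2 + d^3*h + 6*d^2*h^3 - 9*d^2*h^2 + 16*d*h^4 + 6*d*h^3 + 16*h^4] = 6*h*(2*d^2 - 9*d*h + d + 2*h^2 - 3*h)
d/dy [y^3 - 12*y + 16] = 3*y^2 - 12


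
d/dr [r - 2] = 1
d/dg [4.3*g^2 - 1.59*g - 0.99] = 8.6*g - 1.59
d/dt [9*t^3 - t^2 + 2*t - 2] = 27*t^2 - 2*t + 2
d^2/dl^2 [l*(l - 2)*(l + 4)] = 6*l + 4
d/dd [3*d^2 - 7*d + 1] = 6*d - 7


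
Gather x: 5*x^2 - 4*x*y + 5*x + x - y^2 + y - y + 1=5*x^2 + x*(6 - 4*y) - y^2 + 1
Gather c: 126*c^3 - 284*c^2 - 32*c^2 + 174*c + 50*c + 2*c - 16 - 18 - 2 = 126*c^3 - 316*c^2 + 226*c - 36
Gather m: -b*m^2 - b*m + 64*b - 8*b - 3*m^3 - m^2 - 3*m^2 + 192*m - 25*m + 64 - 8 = 56*b - 3*m^3 + m^2*(-b - 4) + m*(167 - b) + 56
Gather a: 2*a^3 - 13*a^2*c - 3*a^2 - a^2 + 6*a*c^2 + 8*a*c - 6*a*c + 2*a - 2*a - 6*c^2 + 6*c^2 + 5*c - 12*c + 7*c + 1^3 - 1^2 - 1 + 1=2*a^3 + a^2*(-13*c - 4) + a*(6*c^2 + 2*c)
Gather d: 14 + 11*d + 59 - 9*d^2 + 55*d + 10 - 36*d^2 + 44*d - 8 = -45*d^2 + 110*d + 75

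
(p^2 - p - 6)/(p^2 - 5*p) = (p^2 - p - 6)/(p*(p - 5))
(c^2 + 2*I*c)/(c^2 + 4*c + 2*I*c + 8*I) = c/(c + 4)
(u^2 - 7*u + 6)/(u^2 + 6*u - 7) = (u - 6)/(u + 7)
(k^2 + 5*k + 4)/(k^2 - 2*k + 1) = (k^2 + 5*k + 4)/(k^2 - 2*k + 1)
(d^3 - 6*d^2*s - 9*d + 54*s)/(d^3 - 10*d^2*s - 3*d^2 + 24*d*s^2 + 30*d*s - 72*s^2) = (-d - 3)/(-d + 4*s)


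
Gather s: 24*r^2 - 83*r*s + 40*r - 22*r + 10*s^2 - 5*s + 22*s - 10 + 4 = 24*r^2 + 18*r + 10*s^2 + s*(17 - 83*r) - 6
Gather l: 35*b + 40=35*b + 40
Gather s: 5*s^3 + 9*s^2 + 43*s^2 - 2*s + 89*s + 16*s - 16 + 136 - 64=5*s^3 + 52*s^2 + 103*s + 56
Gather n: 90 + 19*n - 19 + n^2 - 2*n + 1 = n^2 + 17*n + 72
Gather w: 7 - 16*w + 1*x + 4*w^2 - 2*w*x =4*w^2 + w*(-2*x - 16) + x + 7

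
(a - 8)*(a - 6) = a^2 - 14*a + 48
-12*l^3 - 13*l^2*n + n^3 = (-4*l + n)*(l + n)*(3*l + n)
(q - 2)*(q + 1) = q^2 - q - 2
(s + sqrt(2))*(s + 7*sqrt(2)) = s^2 + 8*sqrt(2)*s + 14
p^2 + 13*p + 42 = (p + 6)*(p + 7)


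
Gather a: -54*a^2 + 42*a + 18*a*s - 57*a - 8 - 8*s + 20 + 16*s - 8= -54*a^2 + a*(18*s - 15) + 8*s + 4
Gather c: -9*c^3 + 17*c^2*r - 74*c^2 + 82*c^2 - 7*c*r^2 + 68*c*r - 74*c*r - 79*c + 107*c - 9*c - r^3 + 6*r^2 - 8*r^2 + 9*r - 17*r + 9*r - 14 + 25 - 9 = -9*c^3 + c^2*(17*r + 8) + c*(-7*r^2 - 6*r + 19) - r^3 - 2*r^2 + r + 2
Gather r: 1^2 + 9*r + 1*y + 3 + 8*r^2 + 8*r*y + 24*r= 8*r^2 + r*(8*y + 33) + y + 4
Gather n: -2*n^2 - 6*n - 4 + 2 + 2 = -2*n^2 - 6*n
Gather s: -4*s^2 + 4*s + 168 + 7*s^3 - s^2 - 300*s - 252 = 7*s^3 - 5*s^2 - 296*s - 84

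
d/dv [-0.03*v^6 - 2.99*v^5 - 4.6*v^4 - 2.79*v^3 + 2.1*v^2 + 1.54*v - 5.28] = -0.18*v^5 - 14.95*v^4 - 18.4*v^3 - 8.37*v^2 + 4.2*v + 1.54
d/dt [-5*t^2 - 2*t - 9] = -10*t - 2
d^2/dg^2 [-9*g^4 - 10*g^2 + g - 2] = -108*g^2 - 20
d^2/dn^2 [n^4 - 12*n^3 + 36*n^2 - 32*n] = 12*n^2 - 72*n + 72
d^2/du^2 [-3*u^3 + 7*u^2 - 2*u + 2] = 14 - 18*u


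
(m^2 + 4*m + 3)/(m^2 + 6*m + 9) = (m + 1)/(m + 3)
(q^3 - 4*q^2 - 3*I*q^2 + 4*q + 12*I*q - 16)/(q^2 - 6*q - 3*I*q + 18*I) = (q^3 - q^2*(4 + 3*I) + 4*q*(1 + 3*I) - 16)/(q^2 - 3*q*(2 + I) + 18*I)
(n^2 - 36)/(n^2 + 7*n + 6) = (n - 6)/(n + 1)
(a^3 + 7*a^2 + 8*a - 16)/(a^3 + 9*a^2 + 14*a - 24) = (a + 4)/(a + 6)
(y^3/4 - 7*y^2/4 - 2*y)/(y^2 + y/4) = (y^2 - 7*y - 8)/(4*y + 1)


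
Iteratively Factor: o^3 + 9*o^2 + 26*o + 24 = (o + 4)*(o^2 + 5*o + 6) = (o + 3)*(o + 4)*(o + 2)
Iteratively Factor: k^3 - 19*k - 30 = (k + 2)*(k^2 - 2*k - 15) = (k + 2)*(k + 3)*(k - 5)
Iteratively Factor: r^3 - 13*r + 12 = (r - 3)*(r^2 + 3*r - 4) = (r - 3)*(r - 1)*(r + 4)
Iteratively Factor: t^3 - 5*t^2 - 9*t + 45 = (t + 3)*(t^2 - 8*t + 15) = (t - 3)*(t + 3)*(t - 5)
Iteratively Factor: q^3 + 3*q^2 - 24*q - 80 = (q + 4)*(q^2 - q - 20) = (q + 4)^2*(q - 5)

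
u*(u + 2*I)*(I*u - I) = I*u^3 - 2*u^2 - I*u^2 + 2*u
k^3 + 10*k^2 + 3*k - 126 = (k - 3)*(k + 6)*(k + 7)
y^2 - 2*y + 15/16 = (y - 5/4)*(y - 3/4)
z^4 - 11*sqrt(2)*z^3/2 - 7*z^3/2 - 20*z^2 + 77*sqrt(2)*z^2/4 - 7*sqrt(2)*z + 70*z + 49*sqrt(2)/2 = (z - 7/2)*(z - 7*sqrt(2))*(z + sqrt(2)/2)*(z + sqrt(2))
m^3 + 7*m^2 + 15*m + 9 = (m + 1)*(m + 3)^2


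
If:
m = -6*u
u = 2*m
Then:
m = 0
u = 0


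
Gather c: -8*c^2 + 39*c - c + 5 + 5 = -8*c^2 + 38*c + 10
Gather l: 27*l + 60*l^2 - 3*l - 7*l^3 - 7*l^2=-7*l^3 + 53*l^2 + 24*l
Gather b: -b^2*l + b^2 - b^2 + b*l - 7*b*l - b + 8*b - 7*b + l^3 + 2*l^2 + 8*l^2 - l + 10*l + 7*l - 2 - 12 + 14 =-b^2*l - 6*b*l + l^3 + 10*l^2 + 16*l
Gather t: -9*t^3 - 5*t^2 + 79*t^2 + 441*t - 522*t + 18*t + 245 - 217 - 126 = -9*t^3 + 74*t^2 - 63*t - 98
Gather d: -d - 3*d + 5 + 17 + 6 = 28 - 4*d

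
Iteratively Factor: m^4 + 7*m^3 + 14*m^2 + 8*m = (m + 2)*(m^3 + 5*m^2 + 4*m) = (m + 1)*(m + 2)*(m^2 + 4*m) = (m + 1)*(m + 2)*(m + 4)*(m)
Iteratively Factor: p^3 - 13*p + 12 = (p - 1)*(p^2 + p - 12) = (p - 3)*(p - 1)*(p + 4)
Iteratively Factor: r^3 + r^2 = (r + 1)*(r^2) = r*(r + 1)*(r)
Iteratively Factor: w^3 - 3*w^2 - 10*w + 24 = (w - 4)*(w^2 + w - 6) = (w - 4)*(w + 3)*(w - 2)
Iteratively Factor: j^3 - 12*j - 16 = (j - 4)*(j^2 + 4*j + 4) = (j - 4)*(j + 2)*(j + 2)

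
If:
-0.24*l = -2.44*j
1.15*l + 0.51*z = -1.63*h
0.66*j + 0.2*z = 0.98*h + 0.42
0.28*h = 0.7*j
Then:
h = -0.13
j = -0.05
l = -0.54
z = 1.63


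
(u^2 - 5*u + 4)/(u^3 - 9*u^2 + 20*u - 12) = (u - 4)/(u^2 - 8*u + 12)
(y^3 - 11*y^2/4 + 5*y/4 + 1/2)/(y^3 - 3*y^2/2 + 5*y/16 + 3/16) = 4*(y - 2)/(4*y - 3)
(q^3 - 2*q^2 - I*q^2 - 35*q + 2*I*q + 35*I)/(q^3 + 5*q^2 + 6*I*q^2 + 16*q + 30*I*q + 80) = (q^2 - q*(7 + I) + 7*I)/(q^2 + 6*I*q + 16)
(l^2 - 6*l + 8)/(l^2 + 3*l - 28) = (l - 2)/(l + 7)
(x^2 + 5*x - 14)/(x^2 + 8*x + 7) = (x - 2)/(x + 1)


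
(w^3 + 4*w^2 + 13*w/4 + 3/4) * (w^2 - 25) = w^5 + 4*w^4 - 87*w^3/4 - 397*w^2/4 - 325*w/4 - 75/4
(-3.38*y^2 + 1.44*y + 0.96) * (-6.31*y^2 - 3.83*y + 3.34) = 21.3278*y^4 + 3.859*y^3 - 22.862*y^2 + 1.1328*y + 3.2064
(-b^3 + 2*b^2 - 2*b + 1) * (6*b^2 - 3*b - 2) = -6*b^5 + 15*b^4 - 16*b^3 + 8*b^2 + b - 2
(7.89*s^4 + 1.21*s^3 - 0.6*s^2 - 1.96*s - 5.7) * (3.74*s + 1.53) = 29.5086*s^5 + 16.5971*s^4 - 0.3927*s^3 - 8.2484*s^2 - 24.3168*s - 8.721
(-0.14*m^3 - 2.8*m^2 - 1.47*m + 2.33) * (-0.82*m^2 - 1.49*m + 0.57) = 0.1148*m^5 + 2.5046*m^4 + 5.2976*m^3 - 1.3163*m^2 - 4.3096*m + 1.3281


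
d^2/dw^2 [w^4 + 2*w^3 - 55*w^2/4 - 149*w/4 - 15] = 12*w^2 + 12*w - 55/2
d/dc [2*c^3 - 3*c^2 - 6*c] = 6*c^2 - 6*c - 6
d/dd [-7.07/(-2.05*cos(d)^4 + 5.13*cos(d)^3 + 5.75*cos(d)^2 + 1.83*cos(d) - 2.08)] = (57.974*cos(d)^3 - 108.8073*cos(d)^2 - 81.305*cos(d) - 12.9381)*sin(d)/(-2.05*cos(d)^4 + 5.13*cos(d)^3 + 5.75*cos(d)^2 + 1.83*cos(d) - 2.08)^2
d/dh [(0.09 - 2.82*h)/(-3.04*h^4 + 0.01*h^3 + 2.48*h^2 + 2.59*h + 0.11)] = (-25.7184*h^4 + 1.1508*h^3 + 6.9909*h^2 - 0.4464*h - 0.5433)/(9.2416*h^8 - 0.0608*h^7 - 15.0783*h^6 - 15.6976*h^5 + 5.5334*h^4 + 12.8486*h^3 + 7.2537*h^2 + 0.5698*h + 0.0121)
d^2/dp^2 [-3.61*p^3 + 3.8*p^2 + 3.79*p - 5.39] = 7.6 - 21.66*p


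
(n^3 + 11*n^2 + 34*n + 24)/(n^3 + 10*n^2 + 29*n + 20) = (n + 6)/(n + 5)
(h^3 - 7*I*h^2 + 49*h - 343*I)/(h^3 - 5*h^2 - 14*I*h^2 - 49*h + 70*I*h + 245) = (h + 7*I)/(h - 5)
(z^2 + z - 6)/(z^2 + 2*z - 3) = (z - 2)/(z - 1)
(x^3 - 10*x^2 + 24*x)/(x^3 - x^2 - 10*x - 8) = x*(x - 6)/(x^2 + 3*x + 2)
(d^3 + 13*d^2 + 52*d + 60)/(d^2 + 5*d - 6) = (d^2 + 7*d + 10)/(d - 1)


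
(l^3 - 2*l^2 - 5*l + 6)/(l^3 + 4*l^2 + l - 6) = (l - 3)/(l + 3)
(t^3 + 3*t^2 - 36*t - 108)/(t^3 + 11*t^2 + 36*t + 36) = (t - 6)/(t + 2)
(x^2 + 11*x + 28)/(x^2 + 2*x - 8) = (x + 7)/(x - 2)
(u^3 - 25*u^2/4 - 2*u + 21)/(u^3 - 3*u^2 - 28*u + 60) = (u + 7/4)/(u + 5)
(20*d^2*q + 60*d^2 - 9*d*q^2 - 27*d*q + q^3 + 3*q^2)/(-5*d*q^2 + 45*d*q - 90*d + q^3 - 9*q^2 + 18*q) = (-4*d*q - 12*d + q^2 + 3*q)/(q^2 - 9*q + 18)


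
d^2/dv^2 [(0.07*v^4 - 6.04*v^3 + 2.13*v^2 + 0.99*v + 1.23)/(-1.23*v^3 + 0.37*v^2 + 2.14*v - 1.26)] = (-2.8421709430404e-14*v^7 - 1.33502000000001*v^6 + 86.7226620000001*v^5 - 167.323758*v^4 + 117.034886*v^3 - 68.182218*v^2 + 60.359436*v - 24.514716)/(1.860867*v^9 - 1.679319*v^8 - 9.207657*v^7 + 11.511593*v^6 + 12.57927*v^5 - 24.465306*v^4 + 2.043908*v^3 + 15.548652*v^2 - 10.192392*v + 2.000376)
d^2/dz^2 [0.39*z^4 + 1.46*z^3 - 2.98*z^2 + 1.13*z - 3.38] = 4.68*z^2 + 8.76*z - 5.96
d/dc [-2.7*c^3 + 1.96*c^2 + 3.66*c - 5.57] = -8.1*c^2 + 3.92*c + 3.66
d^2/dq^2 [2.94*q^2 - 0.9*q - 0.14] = 5.88000000000000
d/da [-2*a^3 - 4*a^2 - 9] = 2*a*(-3*a - 4)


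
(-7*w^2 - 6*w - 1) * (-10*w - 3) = 70*w^3 + 81*w^2 + 28*w + 3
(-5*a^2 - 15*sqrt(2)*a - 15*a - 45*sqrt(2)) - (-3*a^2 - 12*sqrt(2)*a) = -2*a^2 - 15*a - 3*sqrt(2)*a - 45*sqrt(2)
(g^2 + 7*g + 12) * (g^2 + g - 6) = g^4 + 8*g^3 + 13*g^2 - 30*g - 72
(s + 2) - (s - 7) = 9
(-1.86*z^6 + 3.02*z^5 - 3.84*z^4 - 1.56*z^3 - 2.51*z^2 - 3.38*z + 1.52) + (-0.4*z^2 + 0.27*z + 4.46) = -1.86*z^6 + 3.02*z^5 - 3.84*z^4 - 1.56*z^3 - 2.91*z^2 - 3.11*z + 5.98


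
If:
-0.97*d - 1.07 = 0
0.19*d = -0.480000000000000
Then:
No Solution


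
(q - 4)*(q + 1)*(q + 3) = q^3 - 13*q - 12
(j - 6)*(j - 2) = j^2 - 8*j + 12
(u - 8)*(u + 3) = u^2 - 5*u - 24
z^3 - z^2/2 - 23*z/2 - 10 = (z - 4)*(z + 1)*(z + 5/2)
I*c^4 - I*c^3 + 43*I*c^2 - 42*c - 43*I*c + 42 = (c - 7*I)*(c + I)*(c + 6*I)*(I*c - I)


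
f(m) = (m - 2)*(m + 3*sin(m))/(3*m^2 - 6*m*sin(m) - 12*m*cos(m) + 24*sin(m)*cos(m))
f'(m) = (m - 2)*(m + 3*sin(m))*(-12*m*sin(m) + 6*m*cos(m) - 6*m + 24*sin(m)^2 + 6*sin(m) - 24*cos(m)^2 + 12*cos(m))/(3*m^2 - 6*m*sin(m) - 12*m*cos(m) + 24*sin(m)*cos(m))^2 + (m - 2)*(3*cos(m) + 1)/(3*m^2 - 6*m*sin(m) - 12*m*cos(m) + 24*sin(m)*cos(m)) + (m + 3*sin(m))/(3*m^2 - 6*m*sin(m) - 12*m*cos(m) + 24*sin(m)*cos(m))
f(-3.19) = -1.99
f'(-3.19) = 0.21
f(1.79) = 0.77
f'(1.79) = 1.77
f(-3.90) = 0.69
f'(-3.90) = 3.23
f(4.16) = 0.03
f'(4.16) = 0.00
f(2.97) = 0.06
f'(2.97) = -0.06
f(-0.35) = -0.78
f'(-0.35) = 0.52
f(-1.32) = -3.28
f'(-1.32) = 9.08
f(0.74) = -0.86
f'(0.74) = -1.08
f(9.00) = 0.23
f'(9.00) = -0.13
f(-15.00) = 0.59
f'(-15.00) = 0.04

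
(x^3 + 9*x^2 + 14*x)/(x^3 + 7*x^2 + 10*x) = (x + 7)/(x + 5)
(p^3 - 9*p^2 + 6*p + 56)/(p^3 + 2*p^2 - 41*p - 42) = (p^3 - 9*p^2 + 6*p + 56)/(p^3 + 2*p^2 - 41*p - 42)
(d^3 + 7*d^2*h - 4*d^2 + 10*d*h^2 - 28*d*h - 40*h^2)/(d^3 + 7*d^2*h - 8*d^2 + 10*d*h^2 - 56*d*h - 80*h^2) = (d - 4)/(d - 8)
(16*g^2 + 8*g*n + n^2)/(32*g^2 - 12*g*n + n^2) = (16*g^2 + 8*g*n + n^2)/(32*g^2 - 12*g*n + n^2)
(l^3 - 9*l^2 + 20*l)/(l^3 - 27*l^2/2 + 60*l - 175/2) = 2*l*(l - 4)/(2*l^2 - 17*l + 35)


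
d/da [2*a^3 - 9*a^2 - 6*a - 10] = 6*a^2 - 18*a - 6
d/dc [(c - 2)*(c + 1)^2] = 3*c^2 - 3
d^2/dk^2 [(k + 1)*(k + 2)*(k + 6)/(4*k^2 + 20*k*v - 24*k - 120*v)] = ((k + 1)*(k + 2)*(k + 6)*(2*k + 5*v - 6)^2 + 3*(k + 3)*(k^2 + 5*k*v - 6*k - 30*v)^2 - (k^2 + 5*k*v - 6*k - 30*v)*((k + 1)*(k + 2)*(k + 6) + (k + 1)*(k + 2)*(2*k + 5*v - 6) + (k + 1)*(k + 6)*(2*k + 5*v - 6) + (k + 2)*(k + 6)*(2*k + 5*v - 6)))/(2*(k^2 + 5*k*v - 6*k - 30*v)^3)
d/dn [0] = 0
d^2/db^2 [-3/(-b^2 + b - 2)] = 6*(-b^2 + b + (2*b - 1)^2 - 2)/(b^2 - b + 2)^3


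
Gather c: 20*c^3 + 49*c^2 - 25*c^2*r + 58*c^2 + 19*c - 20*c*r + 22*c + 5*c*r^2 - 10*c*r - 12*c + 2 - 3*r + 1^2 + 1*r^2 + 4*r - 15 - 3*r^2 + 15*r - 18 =20*c^3 + c^2*(107 - 25*r) + c*(5*r^2 - 30*r + 29) - 2*r^2 + 16*r - 30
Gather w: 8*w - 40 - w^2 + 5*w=-w^2 + 13*w - 40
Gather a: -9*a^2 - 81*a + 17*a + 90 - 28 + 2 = -9*a^2 - 64*a + 64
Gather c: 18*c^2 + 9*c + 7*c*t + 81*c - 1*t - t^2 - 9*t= 18*c^2 + c*(7*t + 90) - t^2 - 10*t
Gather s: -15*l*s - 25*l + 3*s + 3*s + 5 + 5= -25*l + s*(6 - 15*l) + 10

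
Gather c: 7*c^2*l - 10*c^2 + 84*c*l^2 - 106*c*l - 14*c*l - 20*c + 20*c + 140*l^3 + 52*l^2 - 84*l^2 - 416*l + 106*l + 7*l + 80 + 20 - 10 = c^2*(7*l - 10) + c*(84*l^2 - 120*l) + 140*l^3 - 32*l^2 - 303*l + 90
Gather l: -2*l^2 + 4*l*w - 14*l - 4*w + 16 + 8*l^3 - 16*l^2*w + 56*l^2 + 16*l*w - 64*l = 8*l^3 + l^2*(54 - 16*w) + l*(20*w - 78) - 4*w + 16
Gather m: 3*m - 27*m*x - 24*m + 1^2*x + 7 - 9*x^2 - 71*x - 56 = m*(-27*x - 21) - 9*x^2 - 70*x - 49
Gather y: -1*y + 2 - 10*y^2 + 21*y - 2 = -10*y^2 + 20*y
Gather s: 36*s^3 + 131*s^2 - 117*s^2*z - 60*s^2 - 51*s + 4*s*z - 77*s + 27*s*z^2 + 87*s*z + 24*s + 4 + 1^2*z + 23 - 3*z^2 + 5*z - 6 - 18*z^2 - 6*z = 36*s^3 + s^2*(71 - 117*z) + s*(27*z^2 + 91*z - 104) - 21*z^2 + 21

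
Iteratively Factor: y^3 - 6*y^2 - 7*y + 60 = (y + 3)*(y^2 - 9*y + 20) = (y - 5)*(y + 3)*(y - 4)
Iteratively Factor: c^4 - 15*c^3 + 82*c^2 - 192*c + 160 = (c - 4)*(c^3 - 11*c^2 + 38*c - 40) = (c - 5)*(c - 4)*(c^2 - 6*c + 8) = (c - 5)*(c - 4)*(c - 2)*(c - 4)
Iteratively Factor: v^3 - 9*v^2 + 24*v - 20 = (v - 2)*(v^2 - 7*v + 10) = (v - 2)^2*(v - 5)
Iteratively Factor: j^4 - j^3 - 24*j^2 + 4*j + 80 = (j + 2)*(j^3 - 3*j^2 - 18*j + 40) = (j + 2)*(j + 4)*(j^2 - 7*j + 10) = (j - 5)*(j + 2)*(j + 4)*(j - 2)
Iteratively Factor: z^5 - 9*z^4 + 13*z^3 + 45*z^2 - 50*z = (z - 5)*(z^4 - 4*z^3 - 7*z^2 + 10*z) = (z - 5)*(z + 2)*(z^3 - 6*z^2 + 5*z) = z*(z - 5)*(z + 2)*(z^2 - 6*z + 5) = z*(z - 5)^2*(z + 2)*(z - 1)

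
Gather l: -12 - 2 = -14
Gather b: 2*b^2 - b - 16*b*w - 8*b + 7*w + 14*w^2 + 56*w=2*b^2 + b*(-16*w - 9) + 14*w^2 + 63*w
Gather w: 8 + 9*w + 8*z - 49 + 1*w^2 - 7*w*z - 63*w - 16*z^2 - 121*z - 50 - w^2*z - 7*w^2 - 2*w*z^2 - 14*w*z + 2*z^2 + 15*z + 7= w^2*(-z - 6) + w*(-2*z^2 - 21*z - 54) - 14*z^2 - 98*z - 84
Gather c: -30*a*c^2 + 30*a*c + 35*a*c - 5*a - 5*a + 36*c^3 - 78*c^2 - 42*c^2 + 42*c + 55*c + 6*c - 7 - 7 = -10*a + 36*c^3 + c^2*(-30*a - 120) + c*(65*a + 103) - 14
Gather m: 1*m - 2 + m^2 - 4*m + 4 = m^2 - 3*m + 2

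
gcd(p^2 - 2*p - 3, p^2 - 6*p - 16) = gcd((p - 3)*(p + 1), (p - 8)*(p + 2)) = 1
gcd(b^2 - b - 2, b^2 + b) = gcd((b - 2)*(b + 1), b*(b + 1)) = b + 1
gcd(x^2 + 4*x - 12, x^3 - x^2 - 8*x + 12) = x - 2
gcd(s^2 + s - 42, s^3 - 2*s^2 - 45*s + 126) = s^2 + s - 42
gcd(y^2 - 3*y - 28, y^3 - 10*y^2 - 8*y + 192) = y + 4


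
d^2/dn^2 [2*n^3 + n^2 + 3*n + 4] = 12*n + 2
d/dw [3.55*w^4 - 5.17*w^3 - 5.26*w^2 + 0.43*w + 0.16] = 14.2*w^3 - 15.51*w^2 - 10.52*w + 0.43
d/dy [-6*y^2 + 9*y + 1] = 9 - 12*y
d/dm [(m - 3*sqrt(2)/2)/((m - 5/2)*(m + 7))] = (-4*m^2 + 12*sqrt(2)*m - 70 + 27*sqrt(2))/(4*m^4 + 36*m^3 - 59*m^2 - 630*m + 1225)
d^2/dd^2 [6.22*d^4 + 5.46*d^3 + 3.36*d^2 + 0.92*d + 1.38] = 74.64*d^2 + 32.76*d + 6.72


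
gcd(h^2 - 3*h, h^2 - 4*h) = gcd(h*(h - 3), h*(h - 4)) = h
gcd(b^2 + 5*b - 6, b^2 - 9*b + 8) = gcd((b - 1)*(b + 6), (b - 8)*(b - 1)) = b - 1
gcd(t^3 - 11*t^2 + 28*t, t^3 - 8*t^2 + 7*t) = t^2 - 7*t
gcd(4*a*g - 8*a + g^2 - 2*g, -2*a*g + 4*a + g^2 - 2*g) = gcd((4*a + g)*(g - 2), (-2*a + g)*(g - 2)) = g - 2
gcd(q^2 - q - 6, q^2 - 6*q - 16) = q + 2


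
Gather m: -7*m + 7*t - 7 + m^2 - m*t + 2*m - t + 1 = m^2 + m*(-t - 5) + 6*t - 6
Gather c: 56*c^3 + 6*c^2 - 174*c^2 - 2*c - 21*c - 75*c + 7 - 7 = 56*c^3 - 168*c^2 - 98*c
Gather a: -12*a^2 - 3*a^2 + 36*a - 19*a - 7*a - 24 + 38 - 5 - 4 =-15*a^2 + 10*a + 5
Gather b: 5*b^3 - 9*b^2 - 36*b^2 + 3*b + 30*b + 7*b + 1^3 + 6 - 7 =5*b^3 - 45*b^2 + 40*b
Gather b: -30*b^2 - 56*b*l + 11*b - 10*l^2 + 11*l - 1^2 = -30*b^2 + b*(11 - 56*l) - 10*l^2 + 11*l - 1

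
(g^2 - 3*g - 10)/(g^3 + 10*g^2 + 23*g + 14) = (g - 5)/(g^2 + 8*g + 7)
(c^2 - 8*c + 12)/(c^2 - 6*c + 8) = (c - 6)/(c - 4)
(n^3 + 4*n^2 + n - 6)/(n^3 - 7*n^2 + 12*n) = (n^3 + 4*n^2 + n - 6)/(n*(n^2 - 7*n + 12))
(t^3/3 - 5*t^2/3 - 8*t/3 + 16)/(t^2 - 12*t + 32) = (t^2 - t - 12)/(3*(t - 8))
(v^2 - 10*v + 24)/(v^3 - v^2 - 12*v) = (v - 6)/(v*(v + 3))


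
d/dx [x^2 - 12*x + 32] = 2*x - 12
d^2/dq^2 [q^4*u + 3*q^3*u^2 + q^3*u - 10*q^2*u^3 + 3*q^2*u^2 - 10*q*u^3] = 2*u*(6*q^2 + 9*q*u + 3*q - 10*u^2 + 3*u)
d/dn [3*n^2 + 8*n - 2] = 6*n + 8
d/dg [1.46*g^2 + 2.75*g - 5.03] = 2.92*g + 2.75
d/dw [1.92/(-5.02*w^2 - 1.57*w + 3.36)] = (19.2768*w + 3.0144)/(5.02*w^2 + 1.57*w - 3.36)^2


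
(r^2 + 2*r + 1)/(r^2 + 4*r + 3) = (r + 1)/(r + 3)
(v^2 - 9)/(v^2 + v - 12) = (v + 3)/(v + 4)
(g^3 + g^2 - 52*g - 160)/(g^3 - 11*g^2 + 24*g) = (g^2 + 9*g + 20)/(g*(g - 3))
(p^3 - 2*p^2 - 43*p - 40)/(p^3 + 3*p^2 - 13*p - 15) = (p - 8)/(p - 3)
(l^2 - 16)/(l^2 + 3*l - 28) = (l + 4)/(l + 7)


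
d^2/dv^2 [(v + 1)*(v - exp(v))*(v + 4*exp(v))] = 3*v^2*exp(v) - 16*v*exp(2*v) + 15*v*exp(v) + 6*v - 32*exp(2*v) + 12*exp(v) + 2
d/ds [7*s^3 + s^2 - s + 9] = 21*s^2 + 2*s - 1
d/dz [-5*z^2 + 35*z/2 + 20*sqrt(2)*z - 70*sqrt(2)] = -10*z + 35/2 + 20*sqrt(2)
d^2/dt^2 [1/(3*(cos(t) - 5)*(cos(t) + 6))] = (-4*sin(t)^4/3 + 41*sin(t)^2 - 35*cos(t)/4 - cos(3*t)/4 - 19)/((cos(t) - 5)^3*(cos(t) + 6)^3)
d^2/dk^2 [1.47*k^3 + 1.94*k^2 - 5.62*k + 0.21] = 8.82*k + 3.88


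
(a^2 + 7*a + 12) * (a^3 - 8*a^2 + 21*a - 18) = a^5 - a^4 - 23*a^3 + 33*a^2 + 126*a - 216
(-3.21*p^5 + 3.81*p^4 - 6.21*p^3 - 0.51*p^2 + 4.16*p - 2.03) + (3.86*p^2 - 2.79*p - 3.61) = -3.21*p^5 + 3.81*p^4 - 6.21*p^3 + 3.35*p^2 + 1.37*p - 5.64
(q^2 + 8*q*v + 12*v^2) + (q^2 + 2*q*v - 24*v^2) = 2*q^2 + 10*q*v - 12*v^2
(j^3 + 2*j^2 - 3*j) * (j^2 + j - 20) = j^5 + 3*j^4 - 21*j^3 - 43*j^2 + 60*j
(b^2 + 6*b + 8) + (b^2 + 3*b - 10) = 2*b^2 + 9*b - 2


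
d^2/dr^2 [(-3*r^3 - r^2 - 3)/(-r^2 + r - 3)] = 2*(-5*r^3 - 27*r^2 + 72*r + 3)/(r^6 - 3*r^5 + 12*r^4 - 19*r^3 + 36*r^2 - 27*r + 27)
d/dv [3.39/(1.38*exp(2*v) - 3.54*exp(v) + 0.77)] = (12.0006 - 9.3564*exp(v))*exp(v)/(1.38*exp(2*v) - 3.54*exp(v) + 0.77)^2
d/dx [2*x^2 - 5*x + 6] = 4*x - 5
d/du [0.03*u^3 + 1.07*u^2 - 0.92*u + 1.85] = 0.09*u^2 + 2.14*u - 0.92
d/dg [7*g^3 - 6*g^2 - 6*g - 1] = 21*g^2 - 12*g - 6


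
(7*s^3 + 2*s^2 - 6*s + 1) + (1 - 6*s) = 7*s^3 + 2*s^2 - 12*s + 2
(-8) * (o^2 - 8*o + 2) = -8*o^2 + 64*o - 16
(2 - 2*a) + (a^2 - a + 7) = a^2 - 3*a + 9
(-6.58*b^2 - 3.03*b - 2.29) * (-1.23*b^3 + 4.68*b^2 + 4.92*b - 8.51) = 8.0934*b^5 - 27.0675*b^4 - 43.7373*b^3 + 30.371*b^2 + 14.5185*b + 19.4879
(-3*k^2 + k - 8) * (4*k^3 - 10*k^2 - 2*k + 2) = -12*k^5 + 34*k^4 - 36*k^3 + 72*k^2 + 18*k - 16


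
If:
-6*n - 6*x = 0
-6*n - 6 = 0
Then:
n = -1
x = 1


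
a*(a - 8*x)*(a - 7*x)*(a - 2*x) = a^4 - 17*a^3*x + 86*a^2*x^2 - 112*a*x^3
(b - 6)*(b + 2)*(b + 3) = b^3 - b^2 - 24*b - 36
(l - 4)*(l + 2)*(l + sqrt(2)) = l^3 - 2*l^2 + sqrt(2)*l^2 - 8*l - 2*sqrt(2)*l - 8*sqrt(2)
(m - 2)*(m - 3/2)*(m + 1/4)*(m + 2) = m^4 - 5*m^3/4 - 35*m^2/8 + 5*m + 3/2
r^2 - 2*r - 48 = (r - 8)*(r + 6)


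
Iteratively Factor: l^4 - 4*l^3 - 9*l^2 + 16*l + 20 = (l - 5)*(l^3 + l^2 - 4*l - 4) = (l - 5)*(l + 2)*(l^2 - l - 2) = (l - 5)*(l - 2)*(l + 2)*(l + 1)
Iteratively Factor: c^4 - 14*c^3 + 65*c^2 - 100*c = (c - 5)*(c^3 - 9*c^2 + 20*c) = (c - 5)*(c - 4)*(c^2 - 5*c) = (c - 5)^2*(c - 4)*(c)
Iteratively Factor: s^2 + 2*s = (s + 2)*(s)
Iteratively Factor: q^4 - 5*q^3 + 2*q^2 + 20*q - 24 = (q - 2)*(q^3 - 3*q^2 - 4*q + 12) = (q - 2)^2*(q^2 - q - 6) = (q - 2)^2*(q + 2)*(q - 3)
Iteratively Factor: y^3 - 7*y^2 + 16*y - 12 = (y - 3)*(y^2 - 4*y + 4) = (y - 3)*(y - 2)*(y - 2)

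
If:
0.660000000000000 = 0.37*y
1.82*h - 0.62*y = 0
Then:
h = 0.61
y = 1.78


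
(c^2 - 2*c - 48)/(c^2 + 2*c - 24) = (c - 8)/(c - 4)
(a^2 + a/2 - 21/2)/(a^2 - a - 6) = (a + 7/2)/(a + 2)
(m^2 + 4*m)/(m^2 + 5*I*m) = (m + 4)/(m + 5*I)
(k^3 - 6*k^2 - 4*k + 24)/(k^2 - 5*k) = (k^3 - 6*k^2 - 4*k + 24)/(k*(k - 5))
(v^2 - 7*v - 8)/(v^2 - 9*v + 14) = (v^2 - 7*v - 8)/(v^2 - 9*v + 14)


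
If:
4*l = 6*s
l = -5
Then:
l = -5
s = -10/3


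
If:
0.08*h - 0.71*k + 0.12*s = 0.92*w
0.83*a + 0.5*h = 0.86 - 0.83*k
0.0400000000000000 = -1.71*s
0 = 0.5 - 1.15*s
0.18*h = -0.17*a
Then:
No Solution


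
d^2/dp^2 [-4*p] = 0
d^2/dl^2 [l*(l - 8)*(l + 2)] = 6*l - 12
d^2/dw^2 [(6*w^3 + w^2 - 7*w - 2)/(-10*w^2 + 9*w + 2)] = 8*(w^3 + 54*w^2 - 48*w + 18)/(1000*w^6 - 2700*w^5 + 1830*w^4 + 351*w^3 - 366*w^2 - 108*w - 8)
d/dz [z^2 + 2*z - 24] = 2*z + 2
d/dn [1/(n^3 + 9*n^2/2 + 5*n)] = 4*(-3*n^2 - 9*n - 5)/(n^2*(2*n^2 + 9*n + 10)^2)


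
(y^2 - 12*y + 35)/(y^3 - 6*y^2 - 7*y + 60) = (y - 7)/(y^2 - y - 12)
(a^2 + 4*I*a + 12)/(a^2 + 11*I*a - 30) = (a - 2*I)/(a + 5*I)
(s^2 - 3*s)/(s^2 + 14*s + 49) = s*(s - 3)/(s^2 + 14*s + 49)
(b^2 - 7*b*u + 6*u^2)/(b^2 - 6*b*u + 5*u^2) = (-b + 6*u)/(-b + 5*u)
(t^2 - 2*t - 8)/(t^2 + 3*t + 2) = (t - 4)/(t + 1)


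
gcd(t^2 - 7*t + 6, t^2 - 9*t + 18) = t - 6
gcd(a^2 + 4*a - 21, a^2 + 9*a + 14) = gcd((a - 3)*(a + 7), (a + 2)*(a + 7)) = a + 7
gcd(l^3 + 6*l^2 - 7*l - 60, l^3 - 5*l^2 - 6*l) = 1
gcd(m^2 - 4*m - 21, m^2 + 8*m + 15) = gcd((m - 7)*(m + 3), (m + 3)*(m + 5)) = m + 3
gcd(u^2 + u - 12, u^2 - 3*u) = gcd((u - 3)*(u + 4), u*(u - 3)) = u - 3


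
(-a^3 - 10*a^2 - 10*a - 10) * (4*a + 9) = -4*a^4 - 49*a^3 - 130*a^2 - 130*a - 90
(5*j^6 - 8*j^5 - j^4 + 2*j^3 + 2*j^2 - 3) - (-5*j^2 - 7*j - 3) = 5*j^6 - 8*j^5 - j^4 + 2*j^3 + 7*j^2 + 7*j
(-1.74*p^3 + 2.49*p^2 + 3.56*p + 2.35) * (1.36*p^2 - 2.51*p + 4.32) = -2.3664*p^5 + 7.7538*p^4 - 8.9251*p^3 + 5.0172*p^2 + 9.4807*p + 10.152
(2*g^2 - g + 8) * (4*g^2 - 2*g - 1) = 8*g^4 - 8*g^3 + 32*g^2 - 15*g - 8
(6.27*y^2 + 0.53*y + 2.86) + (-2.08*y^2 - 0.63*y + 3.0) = 4.19*y^2 - 0.1*y + 5.86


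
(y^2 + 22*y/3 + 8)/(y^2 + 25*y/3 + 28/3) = (y + 6)/(y + 7)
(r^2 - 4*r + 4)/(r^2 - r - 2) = (r - 2)/(r + 1)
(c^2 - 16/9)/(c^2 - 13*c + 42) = (c^2 - 16/9)/(c^2 - 13*c + 42)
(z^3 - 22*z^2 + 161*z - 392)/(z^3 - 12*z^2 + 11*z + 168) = (z - 7)/(z + 3)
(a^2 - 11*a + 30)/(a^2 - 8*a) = (a^2 - 11*a + 30)/(a*(a - 8))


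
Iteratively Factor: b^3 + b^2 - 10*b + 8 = (b + 4)*(b^2 - 3*b + 2) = (b - 2)*(b + 4)*(b - 1)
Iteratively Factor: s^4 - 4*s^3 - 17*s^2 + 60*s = (s)*(s^3 - 4*s^2 - 17*s + 60) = s*(s - 5)*(s^2 + s - 12) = s*(s - 5)*(s - 3)*(s + 4)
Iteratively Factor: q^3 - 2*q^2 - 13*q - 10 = (q + 1)*(q^2 - 3*q - 10) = (q + 1)*(q + 2)*(q - 5)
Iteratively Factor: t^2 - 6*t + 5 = (t - 5)*(t - 1)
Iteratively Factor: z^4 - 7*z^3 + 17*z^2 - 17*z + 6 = (z - 1)*(z^3 - 6*z^2 + 11*z - 6) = (z - 3)*(z - 1)*(z^2 - 3*z + 2) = (z - 3)*(z - 1)^2*(z - 2)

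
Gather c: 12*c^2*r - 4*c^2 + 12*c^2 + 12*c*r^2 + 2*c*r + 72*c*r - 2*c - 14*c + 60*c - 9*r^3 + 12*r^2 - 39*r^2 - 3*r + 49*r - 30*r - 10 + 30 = c^2*(12*r + 8) + c*(12*r^2 + 74*r + 44) - 9*r^3 - 27*r^2 + 16*r + 20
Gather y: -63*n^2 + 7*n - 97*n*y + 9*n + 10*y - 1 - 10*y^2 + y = -63*n^2 + 16*n - 10*y^2 + y*(11 - 97*n) - 1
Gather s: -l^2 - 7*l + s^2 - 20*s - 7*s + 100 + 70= -l^2 - 7*l + s^2 - 27*s + 170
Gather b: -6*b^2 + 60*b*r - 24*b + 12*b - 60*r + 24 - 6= -6*b^2 + b*(60*r - 12) - 60*r + 18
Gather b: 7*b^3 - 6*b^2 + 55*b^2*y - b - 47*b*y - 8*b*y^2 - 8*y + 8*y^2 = 7*b^3 + b^2*(55*y - 6) + b*(-8*y^2 - 47*y - 1) + 8*y^2 - 8*y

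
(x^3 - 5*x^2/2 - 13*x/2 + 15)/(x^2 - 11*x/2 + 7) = (2*x^2 - x - 15)/(2*x - 7)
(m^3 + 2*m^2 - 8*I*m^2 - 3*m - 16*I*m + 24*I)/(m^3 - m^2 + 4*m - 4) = (m^2 + m*(3 - 8*I) - 24*I)/(m^2 + 4)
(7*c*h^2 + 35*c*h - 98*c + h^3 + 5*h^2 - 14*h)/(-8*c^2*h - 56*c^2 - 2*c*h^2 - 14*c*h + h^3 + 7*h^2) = (-7*c*h + 14*c - h^2 + 2*h)/(8*c^2 + 2*c*h - h^2)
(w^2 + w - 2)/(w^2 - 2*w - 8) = (w - 1)/(w - 4)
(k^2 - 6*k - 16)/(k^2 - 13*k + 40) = (k + 2)/(k - 5)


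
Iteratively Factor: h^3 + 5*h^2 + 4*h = (h + 1)*(h^2 + 4*h) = h*(h + 1)*(h + 4)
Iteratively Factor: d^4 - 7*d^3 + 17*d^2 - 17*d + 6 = (d - 3)*(d^3 - 4*d^2 + 5*d - 2) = (d - 3)*(d - 1)*(d^2 - 3*d + 2) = (d - 3)*(d - 1)^2*(d - 2)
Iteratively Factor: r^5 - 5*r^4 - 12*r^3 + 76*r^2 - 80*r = (r - 2)*(r^4 - 3*r^3 - 18*r^2 + 40*r) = (r - 2)*(r + 4)*(r^3 - 7*r^2 + 10*r) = r*(r - 2)*(r + 4)*(r^2 - 7*r + 10) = r*(r - 5)*(r - 2)*(r + 4)*(r - 2)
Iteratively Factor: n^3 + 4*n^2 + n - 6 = (n + 2)*(n^2 + 2*n - 3) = (n + 2)*(n + 3)*(n - 1)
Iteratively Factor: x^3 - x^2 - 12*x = (x)*(x^2 - x - 12) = x*(x - 4)*(x + 3)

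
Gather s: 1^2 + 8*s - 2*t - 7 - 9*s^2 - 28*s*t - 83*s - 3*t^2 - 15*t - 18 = -9*s^2 + s*(-28*t - 75) - 3*t^2 - 17*t - 24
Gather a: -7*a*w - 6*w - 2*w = -7*a*w - 8*w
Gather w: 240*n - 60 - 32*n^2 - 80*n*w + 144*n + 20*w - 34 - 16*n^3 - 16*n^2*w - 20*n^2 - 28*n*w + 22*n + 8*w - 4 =-16*n^3 - 52*n^2 + 406*n + w*(-16*n^2 - 108*n + 28) - 98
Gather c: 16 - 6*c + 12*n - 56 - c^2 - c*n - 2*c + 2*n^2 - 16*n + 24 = -c^2 + c*(-n - 8) + 2*n^2 - 4*n - 16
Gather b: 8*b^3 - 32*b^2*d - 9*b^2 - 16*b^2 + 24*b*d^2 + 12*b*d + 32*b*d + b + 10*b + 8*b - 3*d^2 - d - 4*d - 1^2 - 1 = 8*b^3 + b^2*(-32*d - 25) + b*(24*d^2 + 44*d + 19) - 3*d^2 - 5*d - 2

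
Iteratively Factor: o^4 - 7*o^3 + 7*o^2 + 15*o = (o + 1)*(o^3 - 8*o^2 + 15*o) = (o - 3)*(o + 1)*(o^2 - 5*o) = (o - 5)*(o - 3)*(o + 1)*(o)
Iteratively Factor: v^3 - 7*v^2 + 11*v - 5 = (v - 1)*(v^2 - 6*v + 5) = (v - 1)^2*(v - 5)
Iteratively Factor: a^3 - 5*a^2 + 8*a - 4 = (a - 1)*(a^2 - 4*a + 4) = (a - 2)*(a - 1)*(a - 2)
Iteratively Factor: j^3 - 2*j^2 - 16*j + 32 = (j + 4)*(j^2 - 6*j + 8) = (j - 4)*(j + 4)*(j - 2)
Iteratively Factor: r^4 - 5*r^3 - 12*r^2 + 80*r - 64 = (r - 4)*(r^3 - r^2 - 16*r + 16) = (r - 4)^2*(r^2 + 3*r - 4) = (r - 4)^2*(r + 4)*(r - 1)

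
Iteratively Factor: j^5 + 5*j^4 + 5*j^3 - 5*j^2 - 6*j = (j + 1)*(j^4 + 4*j^3 + j^2 - 6*j) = (j - 1)*(j + 1)*(j^3 + 5*j^2 + 6*j) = j*(j - 1)*(j + 1)*(j^2 + 5*j + 6) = j*(j - 1)*(j + 1)*(j + 2)*(j + 3)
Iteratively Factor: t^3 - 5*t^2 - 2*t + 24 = (t - 3)*(t^2 - 2*t - 8) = (t - 3)*(t + 2)*(t - 4)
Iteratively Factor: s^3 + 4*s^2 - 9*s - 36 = (s + 3)*(s^2 + s - 12) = (s - 3)*(s + 3)*(s + 4)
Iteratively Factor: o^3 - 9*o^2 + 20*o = (o - 4)*(o^2 - 5*o) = (o - 5)*(o - 4)*(o)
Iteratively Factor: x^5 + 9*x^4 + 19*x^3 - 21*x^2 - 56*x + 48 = (x + 4)*(x^4 + 5*x^3 - x^2 - 17*x + 12) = (x - 1)*(x + 4)*(x^3 + 6*x^2 + 5*x - 12) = (x - 1)*(x + 4)^2*(x^2 + 2*x - 3) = (x - 1)*(x + 3)*(x + 4)^2*(x - 1)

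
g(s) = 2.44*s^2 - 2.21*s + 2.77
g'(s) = 4.88*s - 2.21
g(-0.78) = 5.98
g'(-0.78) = -6.02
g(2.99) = 17.98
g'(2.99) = 12.38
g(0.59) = 2.32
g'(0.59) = 0.67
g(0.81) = 2.58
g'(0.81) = 1.74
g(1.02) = 3.05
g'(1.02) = 2.77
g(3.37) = 23.03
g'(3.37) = 14.24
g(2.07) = 8.65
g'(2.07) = 7.89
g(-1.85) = 15.21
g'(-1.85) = -11.24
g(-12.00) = 380.65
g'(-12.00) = -60.77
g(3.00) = 18.10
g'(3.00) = 12.43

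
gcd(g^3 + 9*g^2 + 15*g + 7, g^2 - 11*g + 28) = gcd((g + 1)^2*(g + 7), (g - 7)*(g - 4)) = 1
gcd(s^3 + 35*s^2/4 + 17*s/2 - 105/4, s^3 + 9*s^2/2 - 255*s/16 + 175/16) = s^2 + 23*s/4 - 35/4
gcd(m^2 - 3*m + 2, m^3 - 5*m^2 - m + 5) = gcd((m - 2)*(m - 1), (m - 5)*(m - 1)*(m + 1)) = m - 1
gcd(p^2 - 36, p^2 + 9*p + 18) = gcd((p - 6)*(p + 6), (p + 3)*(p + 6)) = p + 6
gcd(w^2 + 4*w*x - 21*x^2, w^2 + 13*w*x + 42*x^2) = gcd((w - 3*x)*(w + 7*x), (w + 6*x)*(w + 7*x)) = w + 7*x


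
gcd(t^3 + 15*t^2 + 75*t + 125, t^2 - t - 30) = t + 5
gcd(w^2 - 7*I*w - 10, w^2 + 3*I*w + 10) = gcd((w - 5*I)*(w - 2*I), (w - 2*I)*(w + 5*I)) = w - 2*I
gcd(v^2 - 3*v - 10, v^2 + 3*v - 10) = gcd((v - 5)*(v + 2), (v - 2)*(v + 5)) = 1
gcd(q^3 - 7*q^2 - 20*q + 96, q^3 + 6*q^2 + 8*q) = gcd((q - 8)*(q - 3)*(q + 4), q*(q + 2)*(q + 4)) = q + 4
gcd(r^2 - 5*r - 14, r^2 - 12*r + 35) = r - 7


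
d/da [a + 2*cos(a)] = 1 - 2*sin(a)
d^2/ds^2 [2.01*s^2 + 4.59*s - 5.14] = 4.02000000000000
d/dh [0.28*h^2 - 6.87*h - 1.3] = 0.56*h - 6.87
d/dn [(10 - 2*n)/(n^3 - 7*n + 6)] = 2*(-n^3 + 7*n + (n - 5)*(3*n^2 - 7) - 6)/(n^3 - 7*n + 6)^2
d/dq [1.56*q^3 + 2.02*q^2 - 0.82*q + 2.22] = 4.68*q^2 + 4.04*q - 0.82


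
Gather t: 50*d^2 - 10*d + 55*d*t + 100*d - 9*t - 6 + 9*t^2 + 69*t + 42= 50*d^2 + 90*d + 9*t^2 + t*(55*d + 60) + 36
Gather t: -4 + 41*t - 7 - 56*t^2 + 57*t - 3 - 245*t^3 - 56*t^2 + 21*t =-245*t^3 - 112*t^2 + 119*t - 14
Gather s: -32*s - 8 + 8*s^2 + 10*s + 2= 8*s^2 - 22*s - 6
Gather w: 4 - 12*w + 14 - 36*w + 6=24 - 48*w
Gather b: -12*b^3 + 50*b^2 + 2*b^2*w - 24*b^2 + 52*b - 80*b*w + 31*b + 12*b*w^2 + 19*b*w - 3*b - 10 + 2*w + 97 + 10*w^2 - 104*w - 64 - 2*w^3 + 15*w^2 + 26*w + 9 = -12*b^3 + b^2*(2*w + 26) + b*(12*w^2 - 61*w + 80) - 2*w^3 + 25*w^2 - 76*w + 32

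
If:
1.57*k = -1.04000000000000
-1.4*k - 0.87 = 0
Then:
No Solution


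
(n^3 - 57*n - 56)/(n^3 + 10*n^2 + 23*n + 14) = (n - 8)/(n + 2)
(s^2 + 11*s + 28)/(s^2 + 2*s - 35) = (s + 4)/(s - 5)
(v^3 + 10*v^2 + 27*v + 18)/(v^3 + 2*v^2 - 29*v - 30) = (v + 3)/(v - 5)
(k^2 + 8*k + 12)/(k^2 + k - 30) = (k + 2)/(k - 5)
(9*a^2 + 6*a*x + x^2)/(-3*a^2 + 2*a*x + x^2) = (3*a + x)/(-a + x)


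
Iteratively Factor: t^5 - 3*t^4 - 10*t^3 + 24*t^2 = (t)*(t^4 - 3*t^3 - 10*t^2 + 24*t) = t^2*(t^3 - 3*t^2 - 10*t + 24) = t^2*(t - 4)*(t^2 + t - 6) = t^2*(t - 4)*(t + 3)*(t - 2)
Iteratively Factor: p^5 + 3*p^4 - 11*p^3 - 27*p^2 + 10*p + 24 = (p + 1)*(p^4 + 2*p^3 - 13*p^2 - 14*p + 24) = (p - 1)*(p + 1)*(p^3 + 3*p^2 - 10*p - 24) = (p - 1)*(p + 1)*(p + 4)*(p^2 - p - 6) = (p - 1)*(p + 1)*(p + 2)*(p + 4)*(p - 3)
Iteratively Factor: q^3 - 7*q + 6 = (q - 2)*(q^2 + 2*q - 3) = (q - 2)*(q - 1)*(q + 3)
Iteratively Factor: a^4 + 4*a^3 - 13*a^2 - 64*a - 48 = (a + 4)*(a^3 - 13*a - 12) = (a - 4)*(a + 4)*(a^2 + 4*a + 3) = (a - 4)*(a + 1)*(a + 4)*(a + 3)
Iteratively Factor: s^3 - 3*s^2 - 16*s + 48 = (s - 3)*(s^2 - 16) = (s - 3)*(s + 4)*(s - 4)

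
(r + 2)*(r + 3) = r^2 + 5*r + 6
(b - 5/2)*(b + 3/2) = b^2 - b - 15/4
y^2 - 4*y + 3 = (y - 3)*(y - 1)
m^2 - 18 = (m - 3*sqrt(2))*(m + 3*sqrt(2))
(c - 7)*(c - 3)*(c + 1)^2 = c^4 - 8*c^3 + 2*c^2 + 32*c + 21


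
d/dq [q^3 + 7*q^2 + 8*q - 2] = 3*q^2 + 14*q + 8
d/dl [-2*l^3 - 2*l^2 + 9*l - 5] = -6*l^2 - 4*l + 9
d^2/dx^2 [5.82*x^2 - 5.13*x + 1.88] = 11.6400000000000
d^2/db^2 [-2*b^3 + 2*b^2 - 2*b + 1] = 4 - 12*b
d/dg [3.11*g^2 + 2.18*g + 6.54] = 6.22*g + 2.18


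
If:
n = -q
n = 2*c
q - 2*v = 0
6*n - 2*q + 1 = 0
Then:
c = -1/16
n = -1/8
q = 1/8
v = 1/16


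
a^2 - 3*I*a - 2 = (a - 2*I)*(a - I)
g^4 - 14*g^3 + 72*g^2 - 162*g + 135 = (g - 5)*(g - 3)^3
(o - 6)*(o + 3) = o^2 - 3*o - 18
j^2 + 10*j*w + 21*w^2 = (j + 3*w)*(j + 7*w)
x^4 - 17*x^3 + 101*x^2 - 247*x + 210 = (x - 7)*(x - 5)*(x - 3)*(x - 2)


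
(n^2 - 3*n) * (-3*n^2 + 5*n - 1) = -3*n^4 + 14*n^3 - 16*n^2 + 3*n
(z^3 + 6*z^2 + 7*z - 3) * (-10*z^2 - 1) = -10*z^5 - 60*z^4 - 71*z^3 + 24*z^2 - 7*z + 3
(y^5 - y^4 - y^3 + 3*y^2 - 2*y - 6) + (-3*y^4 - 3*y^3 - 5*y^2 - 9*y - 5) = y^5 - 4*y^4 - 4*y^3 - 2*y^2 - 11*y - 11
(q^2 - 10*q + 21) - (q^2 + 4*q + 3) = 18 - 14*q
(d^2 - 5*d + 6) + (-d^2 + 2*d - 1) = 5 - 3*d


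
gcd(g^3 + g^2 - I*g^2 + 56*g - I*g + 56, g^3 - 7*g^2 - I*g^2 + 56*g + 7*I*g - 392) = g^2 - I*g + 56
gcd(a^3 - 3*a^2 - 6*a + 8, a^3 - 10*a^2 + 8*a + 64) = a^2 - 2*a - 8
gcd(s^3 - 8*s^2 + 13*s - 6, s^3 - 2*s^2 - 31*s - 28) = 1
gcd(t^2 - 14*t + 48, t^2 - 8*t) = t - 8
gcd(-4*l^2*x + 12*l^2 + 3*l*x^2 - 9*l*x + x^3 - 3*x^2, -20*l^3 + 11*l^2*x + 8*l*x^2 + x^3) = -4*l^2 + 3*l*x + x^2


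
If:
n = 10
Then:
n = 10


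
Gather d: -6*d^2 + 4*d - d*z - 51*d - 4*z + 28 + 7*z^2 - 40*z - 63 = -6*d^2 + d*(-z - 47) + 7*z^2 - 44*z - 35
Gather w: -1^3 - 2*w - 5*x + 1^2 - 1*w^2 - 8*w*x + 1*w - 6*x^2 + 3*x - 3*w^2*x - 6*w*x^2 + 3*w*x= w^2*(-3*x - 1) + w*(-6*x^2 - 5*x - 1) - 6*x^2 - 2*x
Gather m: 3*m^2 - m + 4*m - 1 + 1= 3*m^2 + 3*m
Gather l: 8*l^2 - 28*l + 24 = 8*l^2 - 28*l + 24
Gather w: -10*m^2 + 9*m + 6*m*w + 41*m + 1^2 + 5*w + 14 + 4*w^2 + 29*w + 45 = -10*m^2 + 50*m + 4*w^2 + w*(6*m + 34) + 60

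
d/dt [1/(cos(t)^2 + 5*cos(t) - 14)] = (2*cos(t) + 5)*sin(t)/(cos(t)^2 + 5*cos(t) - 14)^2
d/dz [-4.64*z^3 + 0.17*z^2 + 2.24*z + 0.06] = -13.92*z^2 + 0.34*z + 2.24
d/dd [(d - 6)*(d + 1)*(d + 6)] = 3*d^2 + 2*d - 36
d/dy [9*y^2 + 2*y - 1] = 18*y + 2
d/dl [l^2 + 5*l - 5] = 2*l + 5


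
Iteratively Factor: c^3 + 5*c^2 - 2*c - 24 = (c - 2)*(c^2 + 7*c + 12) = (c - 2)*(c + 4)*(c + 3)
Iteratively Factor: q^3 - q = (q - 1)*(q^2 + q) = (q - 1)*(q + 1)*(q)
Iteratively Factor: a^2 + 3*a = (a + 3)*(a)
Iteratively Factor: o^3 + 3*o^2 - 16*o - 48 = (o + 4)*(o^2 - o - 12) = (o + 3)*(o + 4)*(o - 4)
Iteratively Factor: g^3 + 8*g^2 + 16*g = (g)*(g^2 + 8*g + 16) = g*(g + 4)*(g + 4)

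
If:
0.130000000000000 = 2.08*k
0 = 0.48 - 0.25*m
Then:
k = 0.06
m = 1.92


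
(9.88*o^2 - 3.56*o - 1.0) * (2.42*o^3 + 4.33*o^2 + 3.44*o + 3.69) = 23.9096*o^5 + 34.1652*o^4 + 16.1524*o^3 + 19.8808*o^2 - 16.5764*o - 3.69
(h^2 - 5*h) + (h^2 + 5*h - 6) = 2*h^2 - 6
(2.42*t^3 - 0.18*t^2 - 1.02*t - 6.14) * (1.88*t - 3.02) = 4.5496*t^4 - 7.6468*t^3 - 1.374*t^2 - 8.4628*t + 18.5428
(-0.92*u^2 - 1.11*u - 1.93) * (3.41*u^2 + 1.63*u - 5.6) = -3.1372*u^4 - 5.2847*u^3 - 3.2386*u^2 + 3.0701*u + 10.808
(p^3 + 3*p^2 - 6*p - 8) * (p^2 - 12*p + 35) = p^5 - 9*p^4 - 7*p^3 + 169*p^2 - 114*p - 280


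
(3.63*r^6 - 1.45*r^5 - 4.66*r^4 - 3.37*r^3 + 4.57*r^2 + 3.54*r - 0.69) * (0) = 0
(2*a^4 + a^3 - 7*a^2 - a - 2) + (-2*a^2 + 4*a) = 2*a^4 + a^3 - 9*a^2 + 3*a - 2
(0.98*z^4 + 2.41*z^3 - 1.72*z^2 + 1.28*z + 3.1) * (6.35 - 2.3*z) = -2.254*z^5 + 0.68*z^4 + 19.2595*z^3 - 13.866*z^2 + 0.998*z + 19.685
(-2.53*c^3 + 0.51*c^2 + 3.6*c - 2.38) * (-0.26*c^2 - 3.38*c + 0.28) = 0.6578*c^5 + 8.4188*c^4 - 3.3682*c^3 - 11.4064*c^2 + 9.0524*c - 0.6664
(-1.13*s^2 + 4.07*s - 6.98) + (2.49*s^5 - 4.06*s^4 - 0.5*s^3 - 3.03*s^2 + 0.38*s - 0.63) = 2.49*s^5 - 4.06*s^4 - 0.5*s^3 - 4.16*s^2 + 4.45*s - 7.61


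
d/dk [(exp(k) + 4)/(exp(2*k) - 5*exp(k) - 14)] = (-(exp(k) + 4)*(2*exp(k) - 5) + exp(2*k) - 5*exp(k) - 14)*exp(k)/(-exp(2*k) + 5*exp(k) + 14)^2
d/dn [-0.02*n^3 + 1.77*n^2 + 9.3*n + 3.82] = -0.06*n^2 + 3.54*n + 9.3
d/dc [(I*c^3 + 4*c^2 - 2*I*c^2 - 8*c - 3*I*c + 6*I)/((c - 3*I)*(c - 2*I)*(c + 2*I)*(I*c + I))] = (-c^4 + 2*c^3*(2 + I) + c^2*(6 - 5*I) + 4*c*(2 - I) - 8 - 12*I)/(c^6 + 2*c^5 + 9*c^4 + 16*c^3 + 24*c^2 + 32*c + 16)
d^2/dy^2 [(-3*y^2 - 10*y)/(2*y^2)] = -10/y^3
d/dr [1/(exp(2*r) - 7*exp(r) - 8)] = (7 - 2*exp(r))*exp(r)/(-exp(2*r) + 7*exp(r) + 8)^2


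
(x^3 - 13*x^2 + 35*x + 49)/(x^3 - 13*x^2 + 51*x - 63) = (x^2 - 6*x - 7)/(x^2 - 6*x + 9)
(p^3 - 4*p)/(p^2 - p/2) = 2*(p^2 - 4)/(2*p - 1)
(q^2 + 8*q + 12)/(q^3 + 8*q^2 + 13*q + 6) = (q + 2)/(q^2 + 2*q + 1)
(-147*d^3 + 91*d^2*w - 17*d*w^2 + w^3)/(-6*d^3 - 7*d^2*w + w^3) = (49*d^2 - 14*d*w + w^2)/(2*d^2 + 3*d*w + w^2)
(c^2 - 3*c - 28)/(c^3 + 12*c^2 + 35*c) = (c^2 - 3*c - 28)/(c*(c^2 + 12*c + 35))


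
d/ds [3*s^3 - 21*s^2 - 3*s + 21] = 9*s^2 - 42*s - 3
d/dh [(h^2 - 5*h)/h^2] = 5/h^2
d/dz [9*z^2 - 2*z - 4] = 18*z - 2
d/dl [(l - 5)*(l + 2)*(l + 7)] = 3*l^2 + 8*l - 31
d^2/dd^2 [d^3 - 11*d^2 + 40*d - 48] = 6*d - 22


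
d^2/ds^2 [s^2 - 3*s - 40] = 2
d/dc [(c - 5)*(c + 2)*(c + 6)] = 3*c^2 + 6*c - 28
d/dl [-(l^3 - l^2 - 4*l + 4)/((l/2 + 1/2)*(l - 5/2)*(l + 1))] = 4*(-l^3 + l^2 + 34*l - 52)/(4*l^5 - 8*l^4 - 23*l^3 + 19*l^2 + 55*l + 25)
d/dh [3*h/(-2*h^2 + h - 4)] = 6*(h^2 - 2)/(4*h^4 - 4*h^3 + 17*h^2 - 8*h + 16)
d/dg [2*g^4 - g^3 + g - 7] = 8*g^3 - 3*g^2 + 1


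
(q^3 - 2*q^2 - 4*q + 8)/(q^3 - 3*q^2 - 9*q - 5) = (-q^3 + 2*q^2 + 4*q - 8)/(-q^3 + 3*q^2 + 9*q + 5)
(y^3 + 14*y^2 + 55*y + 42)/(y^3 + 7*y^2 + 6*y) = (y + 7)/y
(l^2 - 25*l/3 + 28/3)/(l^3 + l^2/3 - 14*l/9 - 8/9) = 3*(l - 7)/(3*l^2 + 5*l + 2)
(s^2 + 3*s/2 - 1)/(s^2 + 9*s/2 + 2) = (2*s^2 + 3*s - 2)/(2*s^2 + 9*s + 4)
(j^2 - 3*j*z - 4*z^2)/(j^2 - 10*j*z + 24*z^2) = (-j - z)/(-j + 6*z)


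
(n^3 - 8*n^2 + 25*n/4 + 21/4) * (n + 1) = n^4 - 7*n^3 - 7*n^2/4 + 23*n/2 + 21/4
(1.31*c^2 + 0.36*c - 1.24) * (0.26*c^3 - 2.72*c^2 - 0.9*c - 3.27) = 0.3406*c^5 - 3.4696*c^4 - 2.4806*c^3 - 1.2349*c^2 - 0.0611999999999999*c + 4.0548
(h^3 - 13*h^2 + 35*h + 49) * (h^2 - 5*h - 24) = h^5 - 18*h^4 + 76*h^3 + 186*h^2 - 1085*h - 1176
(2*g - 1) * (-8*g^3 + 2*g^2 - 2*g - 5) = -16*g^4 + 12*g^3 - 6*g^2 - 8*g + 5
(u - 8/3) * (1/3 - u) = -u^2 + 3*u - 8/9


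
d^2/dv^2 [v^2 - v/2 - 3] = 2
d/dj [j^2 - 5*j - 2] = 2*j - 5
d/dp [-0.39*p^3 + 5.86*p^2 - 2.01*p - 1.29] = -1.17*p^2 + 11.72*p - 2.01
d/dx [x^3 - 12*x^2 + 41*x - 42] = 3*x^2 - 24*x + 41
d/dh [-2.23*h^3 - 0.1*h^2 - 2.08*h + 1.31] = -6.69*h^2 - 0.2*h - 2.08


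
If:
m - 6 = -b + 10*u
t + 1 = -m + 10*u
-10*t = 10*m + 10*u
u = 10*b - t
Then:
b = -76/99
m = 760/99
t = -769/99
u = 1/11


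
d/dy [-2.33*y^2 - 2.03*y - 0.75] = -4.66*y - 2.03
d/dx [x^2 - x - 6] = 2*x - 1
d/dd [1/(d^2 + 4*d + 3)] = 2*(-d - 2)/(d^2 + 4*d + 3)^2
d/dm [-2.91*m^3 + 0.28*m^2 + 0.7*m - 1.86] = -8.73*m^2 + 0.56*m + 0.7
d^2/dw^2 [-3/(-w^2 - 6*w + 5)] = 6*(-w^2 - 6*w + 4*(w + 3)^2 + 5)/(w^2 + 6*w - 5)^3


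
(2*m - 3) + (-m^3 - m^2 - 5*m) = -m^3 - m^2 - 3*m - 3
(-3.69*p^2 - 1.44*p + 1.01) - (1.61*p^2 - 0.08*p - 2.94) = -5.3*p^2 - 1.36*p + 3.95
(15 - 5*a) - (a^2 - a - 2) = -a^2 - 4*a + 17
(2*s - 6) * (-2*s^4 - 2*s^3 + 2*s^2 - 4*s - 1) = -4*s^5 + 8*s^4 + 16*s^3 - 20*s^2 + 22*s + 6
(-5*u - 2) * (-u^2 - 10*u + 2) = 5*u^3 + 52*u^2 + 10*u - 4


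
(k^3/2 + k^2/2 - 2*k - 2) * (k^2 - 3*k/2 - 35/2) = k^5/2 - k^4/4 - 23*k^3/2 - 31*k^2/4 + 38*k + 35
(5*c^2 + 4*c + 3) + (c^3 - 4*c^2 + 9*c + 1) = c^3 + c^2 + 13*c + 4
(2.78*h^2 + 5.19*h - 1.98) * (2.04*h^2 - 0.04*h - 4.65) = 5.6712*h^4 + 10.4764*h^3 - 17.1738*h^2 - 24.0543*h + 9.207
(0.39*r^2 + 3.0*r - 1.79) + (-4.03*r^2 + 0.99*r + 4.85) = -3.64*r^2 + 3.99*r + 3.06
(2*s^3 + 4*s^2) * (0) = 0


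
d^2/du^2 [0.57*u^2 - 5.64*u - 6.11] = 1.14000000000000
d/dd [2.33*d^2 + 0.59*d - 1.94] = 4.66*d + 0.59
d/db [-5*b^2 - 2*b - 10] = -10*b - 2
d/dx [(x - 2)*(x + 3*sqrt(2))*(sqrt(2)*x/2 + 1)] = 3*sqrt(2)*x^2/2 - 2*sqrt(2)*x + 8*x - 8 + 3*sqrt(2)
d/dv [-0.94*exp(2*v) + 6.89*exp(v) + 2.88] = (6.89 - 1.88*exp(v))*exp(v)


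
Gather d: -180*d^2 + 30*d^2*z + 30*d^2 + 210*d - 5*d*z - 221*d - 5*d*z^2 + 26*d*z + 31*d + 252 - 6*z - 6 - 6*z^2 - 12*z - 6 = d^2*(30*z - 150) + d*(-5*z^2 + 21*z + 20) - 6*z^2 - 18*z + 240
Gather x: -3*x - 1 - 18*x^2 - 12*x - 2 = -18*x^2 - 15*x - 3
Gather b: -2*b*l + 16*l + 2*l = -2*b*l + 18*l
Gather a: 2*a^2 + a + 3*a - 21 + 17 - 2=2*a^2 + 4*a - 6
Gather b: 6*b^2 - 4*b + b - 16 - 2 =6*b^2 - 3*b - 18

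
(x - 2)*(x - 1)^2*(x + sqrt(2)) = x^4 - 4*x^3 + sqrt(2)*x^3 - 4*sqrt(2)*x^2 + 5*x^2 - 2*x + 5*sqrt(2)*x - 2*sqrt(2)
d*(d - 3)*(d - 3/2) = d^3 - 9*d^2/2 + 9*d/2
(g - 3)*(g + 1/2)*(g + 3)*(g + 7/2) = g^4 + 4*g^3 - 29*g^2/4 - 36*g - 63/4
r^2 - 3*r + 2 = (r - 2)*(r - 1)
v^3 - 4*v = v*(v - 2)*(v + 2)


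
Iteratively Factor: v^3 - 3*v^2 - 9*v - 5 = (v + 1)*(v^2 - 4*v - 5) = (v + 1)^2*(v - 5)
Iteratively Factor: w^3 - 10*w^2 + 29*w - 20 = (w - 1)*(w^2 - 9*w + 20) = (w - 4)*(w - 1)*(w - 5)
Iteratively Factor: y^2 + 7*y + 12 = (y + 4)*(y + 3)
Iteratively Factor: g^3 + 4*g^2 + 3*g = (g)*(g^2 + 4*g + 3) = g*(g + 3)*(g + 1)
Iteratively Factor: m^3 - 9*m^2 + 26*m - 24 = (m - 3)*(m^2 - 6*m + 8) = (m - 3)*(m - 2)*(m - 4)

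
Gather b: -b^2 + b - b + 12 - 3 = 9 - b^2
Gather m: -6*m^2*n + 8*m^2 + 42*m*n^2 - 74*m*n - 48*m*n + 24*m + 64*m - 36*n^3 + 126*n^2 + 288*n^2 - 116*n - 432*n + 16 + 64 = m^2*(8 - 6*n) + m*(42*n^2 - 122*n + 88) - 36*n^3 + 414*n^2 - 548*n + 80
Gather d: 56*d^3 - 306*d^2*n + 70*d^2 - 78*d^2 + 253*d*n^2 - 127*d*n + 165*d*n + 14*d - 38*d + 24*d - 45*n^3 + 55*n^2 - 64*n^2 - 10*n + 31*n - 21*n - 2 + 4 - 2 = 56*d^3 + d^2*(-306*n - 8) + d*(253*n^2 + 38*n) - 45*n^3 - 9*n^2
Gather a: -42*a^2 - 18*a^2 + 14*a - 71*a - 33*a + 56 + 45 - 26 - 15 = -60*a^2 - 90*a + 60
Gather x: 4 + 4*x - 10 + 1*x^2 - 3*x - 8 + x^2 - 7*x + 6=2*x^2 - 6*x - 8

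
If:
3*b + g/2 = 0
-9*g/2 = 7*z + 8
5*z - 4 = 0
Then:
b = 68/135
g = -136/45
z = 4/5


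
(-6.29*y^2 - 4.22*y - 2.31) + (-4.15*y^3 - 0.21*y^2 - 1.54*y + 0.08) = -4.15*y^3 - 6.5*y^2 - 5.76*y - 2.23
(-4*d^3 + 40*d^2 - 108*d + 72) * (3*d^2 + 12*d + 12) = -12*d^5 + 72*d^4 + 108*d^3 - 600*d^2 - 432*d + 864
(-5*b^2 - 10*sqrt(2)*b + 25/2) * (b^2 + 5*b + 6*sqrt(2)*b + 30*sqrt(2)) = -5*b^4 - 40*sqrt(2)*b^3 - 25*b^3 - 200*sqrt(2)*b^2 - 215*b^2/2 - 1075*b/2 + 75*sqrt(2)*b + 375*sqrt(2)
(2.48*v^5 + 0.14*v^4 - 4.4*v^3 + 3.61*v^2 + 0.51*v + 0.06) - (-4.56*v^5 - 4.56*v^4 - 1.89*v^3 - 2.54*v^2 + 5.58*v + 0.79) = 7.04*v^5 + 4.7*v^4 - 2.51*v^3 + 6.15*v^2 - 5.07*v - 0.73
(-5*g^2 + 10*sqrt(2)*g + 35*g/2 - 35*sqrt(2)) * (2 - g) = 5*g^3 - 55*g^2/2 - 10*sqrt(2)*g^2 + 35*g + 55*sqrt(2)*g - 70*sqrt(2)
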